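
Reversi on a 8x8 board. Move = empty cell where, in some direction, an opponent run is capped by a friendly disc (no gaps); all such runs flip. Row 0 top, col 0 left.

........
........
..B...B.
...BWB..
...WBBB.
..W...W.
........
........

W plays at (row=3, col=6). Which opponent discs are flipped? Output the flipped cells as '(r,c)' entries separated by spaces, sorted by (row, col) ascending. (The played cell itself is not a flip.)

Answer: (3,5) (4,6)

Derivation:
Dir NW: first cell '.' (not opp) -> no flip
Dir N: opp run (2,6), next='.' -> no flip
Dir NE: first cell '.' (not opp) -> no flip
Dir W: opp run (3,5) capped by W -> flip
Dir E: first cell '.' (not opp) -> no flip
Dir SW: opp run (4,5), next='.' -> no flip
Dir S: opp run (4,6) capped by W -> flip
Dir SE: first cell '.' (not opp) -> no flip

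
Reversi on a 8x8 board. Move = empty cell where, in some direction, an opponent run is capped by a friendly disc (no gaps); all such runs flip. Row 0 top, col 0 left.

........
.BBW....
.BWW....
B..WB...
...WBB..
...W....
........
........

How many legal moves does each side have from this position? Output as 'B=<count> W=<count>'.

Answer: B=6 W=10

Derivation:
-- B to move --
(0,2): no bracket -> illegal
(0,3): no bracket -> illegal
(0,4): no bracket -> illegal
(1,4): flips 1 -> legal
(2,4): flips 2 -> legal
(3,1): no bracket -> illegal
(3,2): flips 2 -> legal
(4,2): flips 1 -> legal
(5,2): flips 1 -> legal
(5,4): no bracket -> illegal
(6,2): flips 1 -> legal
(6,3): no bracket -> illegal
(6,4): no bracket -> illegal
B mobility = 6
-- W to move --
(0,0): flips 1 -> legal
(0,1): flips 1 -> legal
(0,2): flips 1 -> legal
(0,3): no bracket -> illegal
(1,0): flips 2 -> legal
(2,0): flips 1 -> legal
(2,4): no bracket -> illegal
(2,5): flips 1 -> legal
(3,1): no bracket -> illegal
(3,2): no bracket -> illegal
(3,5): flips 2 -> legal
(3,6): no bracket -> illegal
(4,0): no bracket -> illegal
(4,1): no bracket -> illegal
(4,6): flips 2 -> legal
(5,4): no bracket -> illegal
(5,5): flips 1 -> legal
(5,6): flips 2 -> legal
W mobility = 10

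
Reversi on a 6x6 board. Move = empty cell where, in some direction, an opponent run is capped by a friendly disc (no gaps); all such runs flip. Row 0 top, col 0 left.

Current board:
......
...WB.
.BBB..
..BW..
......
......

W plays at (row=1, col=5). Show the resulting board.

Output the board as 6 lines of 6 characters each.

Place W at (1,5); scan 8 dirs for brackets.
Dir NW: first cell '.' (not opp) -> no flip
Dir N: first cell '.' (not opp) -> no flip
Dir NE: edge -> no flip
Dir W: opp run (1,4) capped by W -> flip
Dir E: edge -> no flip
Dir SW: first cell '.' (not opp) -> no flip
Dir S: first cell '.' (not opp) -> no flip
Dir SE: edge -> no flip
All flips: (1,4)

Answer: ......
...WWW
.BBB..
..BW..
......
......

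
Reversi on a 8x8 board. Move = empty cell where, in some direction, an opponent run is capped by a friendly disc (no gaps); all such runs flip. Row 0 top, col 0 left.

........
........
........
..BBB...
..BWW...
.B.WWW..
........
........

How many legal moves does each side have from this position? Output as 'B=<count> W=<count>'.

-- B to move --
(3,5): no bracket -> illegal
(4,5): flips 2 -> legal
(4,6): no bracket -> illegal
(5,2): flips 1 -> legal
(5,6): no bracket -> illegal
(6,2): no bracket -> illegal
(6,3): flips 2 -> legal
(6,4): flips 3 -> legal
(6,5): flips 2 -> legal
(6,6): flips 2 -> legal
B mobility = 6
-- W to move --
(2,1): flips 1 -> legal
(2,2): flips 1 -> legal
(2,3): flips 1 -> legal
(2,4): flips 1 -> legal
(2,5): flips 1 -> legal
(3,1): flips 1 -> legal
(3,5): no bracket -> illegal
(4,0): no bracket -> illegal
(4,1): flips 1 -> legal
(4,5): no bracket -> illegal
(5,0): no bracket -> illegal
(5,2): no bracket -> illegal
(6,0): no bracket -> illegal
(6,1): no bracket -> illegal
(6,2): no bracket -> illegal
W mobility = 7

Answer: B=6 W=7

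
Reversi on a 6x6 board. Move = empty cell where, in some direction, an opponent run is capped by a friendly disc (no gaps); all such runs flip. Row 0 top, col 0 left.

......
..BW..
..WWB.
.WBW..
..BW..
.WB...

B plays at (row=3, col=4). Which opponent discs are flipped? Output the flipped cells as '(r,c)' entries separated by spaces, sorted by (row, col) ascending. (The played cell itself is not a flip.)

Dir NW: opp run (2,3) capped by B -> flip
Dir N: first cell 'B' (not opp) -> no flip
Dir NE: first cell '.' (not opp) -> no flip
Dir W: opp run (3,3) capped by B -> flip
Dir E: first cell '.' (not opp) -> no flip
Dir SW: opp run (4,3) capped by B -> flip
Dir S: first cell '.' (not opp) -> no flip
Dir SE: first cell '.' (not opp) -> no flip

Answer: (2,3) (3,3) (4,3)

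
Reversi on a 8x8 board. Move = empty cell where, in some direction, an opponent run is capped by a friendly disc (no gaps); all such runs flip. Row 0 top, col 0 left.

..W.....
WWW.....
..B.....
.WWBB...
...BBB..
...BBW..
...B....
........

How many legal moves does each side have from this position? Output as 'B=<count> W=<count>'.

-- B to move --
(0,0): flips 1 -> legal
(0,1): no bracket -> illegal
(0,3): no bracket -> illegal
(1,3): no bracket -> illegal
(2,0): no bracket -> illegal
(2,1): flips 1 -> legal
(2,3): no bracket -> illegal
(3,0): flips 2 -> legal
(4,0): flips 1 -> legal
(4,1): no bracket -> illegal
(4,2): flips 1 -> legal
(4,6): no bracket -> illegal
(5,6): flips 1 -> legal
(6,4): no bracket -> illegal
(6,5): flips 1 -> legal
(6,6): flips 1 -> legal
B mobility = 8
-- W to move --
(1,3): flips 1 -> legal
(2,1): no bracket -> illegal
(2,3): no bracket -> illegal
(2,4): no bracket -> illegal
(2,5): no bracket -> illegal
(3,5): flips 3 -> legal
(3,6): no bracket -> illegal
(4,2): no bracket -> illegal
(4,6): no bracket -> illegal
(5,2): flips 2 -> legal
(5,6): no bracket -> illegal
(6,2): no bracket -> illegal
(6,4): no bracket -> illegal
(6,5): flips 2 -> legal
(7,2): no bracket -> illegal
(7,3): no bracket -> illegal
(7,4): no bracket -> illegal
W mobility = 4

Answer: B=8 W=4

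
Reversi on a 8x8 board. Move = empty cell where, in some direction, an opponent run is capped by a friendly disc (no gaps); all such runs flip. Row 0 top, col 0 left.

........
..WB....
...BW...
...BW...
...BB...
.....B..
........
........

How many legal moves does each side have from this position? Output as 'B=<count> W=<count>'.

-- B to move --
(0,1): flips 1 -> legal
(0,2): no bracket -> illegal
(0,3): no bracket -> illegal
(1,1): flips 1 -> legal
(1,4): flips 2 -> legal
(1,5): flips 1 -> legal
(2,1): no bracket -> illegal
(2,2): no bracket -> illegal
(2,5): flips 2 -> legal
(3,5): flips 2 -> legal
(4,5): flips 1 -> legal
B mobility = 7
-- W to move --
(0,2): flips 1 -> legal
(0,3): no bracket -> illegal
(0,4): no bracket -> illegal
(1,4): flips 1 -> legal
(2,2): flips 1 -> legal
(3,2): flips 1 -> legal
(3,5): no bracket -> illegal
(4,2): flips 1 -> legal
(4,5): no bracket -> illegal
(4,6): no bracket -> illegal
(5,2): flips 1 -> legal
(5,3): no bracket -> illegal
(5,4): flips 1 -> legal
(5,6): no bracket -> illegal
(6,4): no bracket -> illegal
(6,5): no bracket -> illegal
(6,6): no bracket -> illegal
W mobility = 7

Answer: B=7 W=7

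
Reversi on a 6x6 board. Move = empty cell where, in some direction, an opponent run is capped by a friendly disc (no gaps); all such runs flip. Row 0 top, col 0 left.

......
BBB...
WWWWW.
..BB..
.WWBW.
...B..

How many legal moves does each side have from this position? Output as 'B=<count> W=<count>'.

-- B to move --
(1,3): flips 1 -> legal
(1,4): flips 1 -> legal
(1,5): flips 1 -> legal
(2,5): no bracket -> illegal
(3,0): flips 2 -> legal
(3,1): flips 2 -> legal
(3,4): flips 1 -> legal
(3,5): flips 1 -> legal
(4,0): flips 2 -> legal
(4,5): flips 1 -> legal
(5,0): flips 1 -> legal
(5,1): flips 1 -> legal
(5,2): flips 1 -> legal
(5,4): no bracket -> illegal
(5,5): flips 1 -> legal
B mobility = 13
-- W to move --
(0,0): flips 2 -> legal
(0,1): flips 2 -> legal
(0,2): flips 2 -> legal
(0,3): flips 1 -> legal
(1,3): no bracket -> illegal
(3,1): no bracket -> illegal
(3,4): no bracket -> illegal
(5,2): no bracket -> illegal
(5,4): flips 2 -> legal
W mobility = 5

Answer: B=13 W=5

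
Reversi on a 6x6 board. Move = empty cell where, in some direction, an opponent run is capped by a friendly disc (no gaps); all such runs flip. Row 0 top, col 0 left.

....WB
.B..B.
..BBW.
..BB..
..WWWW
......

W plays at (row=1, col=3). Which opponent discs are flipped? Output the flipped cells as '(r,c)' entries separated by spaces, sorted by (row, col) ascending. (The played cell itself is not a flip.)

Dir NW: first cell '.' (not opp) -> no flip
Dir N: first cell '.' (not opp) -> no flip
Dir NE: first cell 'W' (not opp) -> no flip
Dir W: first cell '.' (not opp) -> no flip
Dir E: opp run (1,4), next='.' -> no flip
Dir SW: opp run (2,2), next='.' -> no flip
Dir S: opp run (2,3) (3,3) capped by W -> flip
Dir SE: first cell 'W' (not opp) -> no flip

Answer: (2,3) (3,3)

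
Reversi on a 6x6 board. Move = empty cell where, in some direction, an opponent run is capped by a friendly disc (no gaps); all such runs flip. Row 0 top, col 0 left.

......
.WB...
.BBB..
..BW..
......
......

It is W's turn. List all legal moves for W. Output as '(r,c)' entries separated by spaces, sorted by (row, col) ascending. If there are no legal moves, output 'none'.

(0,1): no bracket -> illegal
(0,2): no bracket -> illegal
(0,3): no bracket -> illegal
(1,0): no bracket -> illegal
(1,3): flips 2 -> legal
(1,4): no bracket -> illegal
(2,0): no bracket -> illegal
(2,4): no bracket -> illegal
(3,0): no bracket -> illegal
(3,1): flips 2 -> legal
(3,4): no bracket -> illegal
(4,1): no bracket -> illegal
(4,2): no bracket -> illegal
(4,3): no bracket -> illegal

Answer: (1,3) (3,1)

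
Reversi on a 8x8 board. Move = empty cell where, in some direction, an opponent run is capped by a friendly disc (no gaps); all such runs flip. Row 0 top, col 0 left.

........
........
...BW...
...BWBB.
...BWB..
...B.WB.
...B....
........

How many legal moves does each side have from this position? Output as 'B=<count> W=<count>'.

Answer: B=6 W=12

Derivation:
-- B to move --
(1,3): flips 1 -> legal
(1,4): no bracket -> illegal
(1,5): flips 1 -> legal
(2,5): flips 2 -> legal
(4,6): no bracket -> illegal
(5,4): flips 1 -> legal
(6,4): no bracket -> illegal
(6,5): flips 1 -> legal
(6,6): flips 2 -> legal
B mobility = 6
-- W to move --
(1,2): flips 1 -> legal
(1,3): no bracket -> illegal
(1,4): no bracket -> illegal
(2,2): flips 2 -> legal
(2,5): flips 2 -> legal
(2,6): flips 1 -> legal
(2,7): no bracket -> illegal
(3,2): flips 1 -> legal
(3,7): flips 2 -> legal
(4,2): flips 2 -> legal
(4,6): flips 2 -> legal
(4,7): no bracket -> illegal
(5,2): flips 1 -> legal
(5,4): no bracket -> illegal
(5,7): flips 1 -> legal
(6,2): flips 1 -> legal
(6,4): no bracket -> illegal
(6,5): no bracket -> illegal
(6,6): no bracket -> illegal
(6,7): flips 2 -> legal
(7,2): no bracket -> illegal
(7,3): no bracket -> illegal
(7,4): no bracket -> illegal
W mobility = 12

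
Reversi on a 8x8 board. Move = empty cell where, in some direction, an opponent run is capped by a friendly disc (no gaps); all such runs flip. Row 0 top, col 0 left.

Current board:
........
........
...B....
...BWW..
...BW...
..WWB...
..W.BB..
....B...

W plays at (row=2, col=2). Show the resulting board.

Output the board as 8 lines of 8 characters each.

Place W at (2,2); scan 8 dirs for brackets.
Dir NW: first cell '.' (not opp) -> no flip
Dir N: first cell '.' (not opp) -> no flip
Dir NE: first cell '.' (not opp) -> no flip
Dir W: first cell '.' (not opp) -> no flip
Dir E: opp run (2,3), next='.' -> no flip
Dir SW: first cell '.' (not opp) -> no flip
Dir S: first cell '.' (not opp) -> no flip
Dir SE: opp run (3,3) capped by W -> flip
All flips: (3,3)

Answer: ........
........
..WB....
...WWW..
...BW...
..WWB...
..W.BB..
....B...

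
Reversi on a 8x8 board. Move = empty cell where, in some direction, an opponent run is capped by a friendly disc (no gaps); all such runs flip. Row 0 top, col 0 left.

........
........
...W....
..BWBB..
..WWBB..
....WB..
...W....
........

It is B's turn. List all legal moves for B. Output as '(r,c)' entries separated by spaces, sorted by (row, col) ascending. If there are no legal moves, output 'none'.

(1,2): flips 1 -> legal
(1,3): no bracket -> illegal
(1,4): flips 1 -> legal
(2,2): flips 1 -> legal
(2,4): no bracket -> illegal
(3,1): no bracket -> illegal
(4,1): flips 2 -> legal
(5,1): no bracket -> illegal
(5,2): flips 2 -> legal
(5,3): flips 1 -> legal
(6,2): no bracket -> illegal
(6,4): flips 1 -> legal
(6,5): flips 2 -> legal
(7,2): flips 2 -> legal
(7,3): no bracket -> illegal
(7,4): no bracket -> illegal

Answer: (1,2) (1,4) (2,2) (4,1) (5,2) (5,3) (6,4) (6,5) (7,2)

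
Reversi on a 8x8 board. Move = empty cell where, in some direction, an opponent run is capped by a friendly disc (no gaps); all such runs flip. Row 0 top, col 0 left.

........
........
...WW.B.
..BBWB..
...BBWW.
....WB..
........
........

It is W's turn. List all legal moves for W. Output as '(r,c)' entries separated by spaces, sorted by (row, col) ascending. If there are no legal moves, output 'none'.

(1,5): no bracket -> illegal
(1,6): no bracket -> illegal
(1,7): no bracket -> illegal
(2,1): flips 2 -> legal
(2,2): no bracket -> illegal
(2,5): flips 1 -> legal
(2,7): no bracket -> illegal
(3,1): flips 2 -> legal
(3,6): flips 1 -> legal
(3,7): no bracket -> illegal
(4,1): flips 1 -> legal
(4,2): flips 3 -> legal
(5,2): flips 1 -> legal
(5,3): flips 2 -> legal
(5,6): flips 1 -> legal
(6,4): flips 1 -> legal
(6,5): flips 1 -> legal
(6,6): no bracket -> illegal

Answer: (2,1) (2,5) (3,1) (3,6) (4,1) (4,2) (5,2) (5,3) (5,6) (6,4) (6,5)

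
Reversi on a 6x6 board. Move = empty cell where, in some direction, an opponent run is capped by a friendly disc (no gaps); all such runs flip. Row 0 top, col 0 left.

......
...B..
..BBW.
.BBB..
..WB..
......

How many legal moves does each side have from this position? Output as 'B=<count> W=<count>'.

-- B to move --
(1,4): no bracket -> illegal
(1,5): flips 1 -> legal
(2,5): flips 1 -> legal
(3,4): no bracket -> illegal
(3,5): flips 1 -> legal
(4,1): flips 1 -> legal
(5,1): flips 1 -> legal
(5,2): flips 1 -> legal
(5,3): flips 1 -> legal
B mobility = 7
-- W to move --
(0,2): flips 1 -> legal
(0,3): no bracket -> illegal
(0,4): no bracket -> illegal
(1,1): no bracket -> illegal
(1,2): flips 2 -> legal
(1,4): no bracket -> illegal
(2,0): flips 1 -> legal
(2,1): flips 2 -> legal
(3,0): no bracket -> illegal
(3,4): no bracket -> illegal
(4,0): no bracket -> illegal
(4,1): no bracket -> illegal
(4,4): flips 1 -> legal
(5,2): no bracket -> illegal
(5,3): no bracket -> illegal
(5,4): no bracket -> illegal
W mobility = 5

Answer: B=7 W=5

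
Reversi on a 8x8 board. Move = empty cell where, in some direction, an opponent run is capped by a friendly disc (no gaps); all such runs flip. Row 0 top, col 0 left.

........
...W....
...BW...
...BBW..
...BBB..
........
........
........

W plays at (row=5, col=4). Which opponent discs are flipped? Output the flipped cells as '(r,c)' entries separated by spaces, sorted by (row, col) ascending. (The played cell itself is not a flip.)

Answer: (3,4) (4,4)

Derivation:
Dir NW: opp run (4,3), next='.' -> no flip
Dir N: opp run (4,4) (3,4) capped by W -> flip
Dir NE: opp run (4,5), next='.' -> no flip
Dir W: first cell '.' (not opp) -> no flip
Dir E: first cell '.' (not opp) -> no flip
Dir SW: first cell '.' (not opp) -> no flip
Dir S: first cell '.' (not opp) -> no flip
Dir SE: first cell '.' (not opp) -> no flip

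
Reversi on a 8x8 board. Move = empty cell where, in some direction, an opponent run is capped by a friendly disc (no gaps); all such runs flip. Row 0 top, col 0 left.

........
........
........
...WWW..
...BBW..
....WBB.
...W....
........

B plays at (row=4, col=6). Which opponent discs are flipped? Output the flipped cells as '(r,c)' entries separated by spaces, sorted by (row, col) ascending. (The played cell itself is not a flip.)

Dir NW: opp run (3,5), next='.' -> no flip
Dir N: first cell '.' (not opp) -> no flip
Dir NE: first cell '.' (not opp) -> no flip
Dir W: opp run (4,5) capped by B -> flip
Dir E: first cell '.' (not opp) -> no flip
Dir SW: first cell 'B' (not opp) -> no flip
Dir S: first cell 'B' (not opp) -> no flip
Dir SE: first cell '.' (not opp) -> no flip

Answer: (4,5)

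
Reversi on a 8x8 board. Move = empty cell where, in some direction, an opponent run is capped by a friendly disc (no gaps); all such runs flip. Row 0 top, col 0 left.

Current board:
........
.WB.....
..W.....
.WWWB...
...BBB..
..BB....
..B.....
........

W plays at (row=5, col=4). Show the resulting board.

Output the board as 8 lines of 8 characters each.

Answer: ........
.WB.....
..W.....
.WWWB...
...WBB..
..BBW...
..B.....
........

Derivation:
Place W at (5,4); scan 8 dirs for brackets.
Dir NW: opp run (4,3) capped by W -> flip
Dir N: opp run (4,4) (3,4), next='.' -> no flip
Dir NE: opp run (4,5), next='.' -> no flip
Dir W: opp run (5,3) (5,2), next='.' -> no flip
Dir E: first cell '.' (not opp) -> no flip
Dir SW: first cell '.' (not opp) -> no flip
Dir S: first cell '.' (not opp) -> no flip
Dir SE: first cell '.' (not opp) -> no flip
All flips: (4,3)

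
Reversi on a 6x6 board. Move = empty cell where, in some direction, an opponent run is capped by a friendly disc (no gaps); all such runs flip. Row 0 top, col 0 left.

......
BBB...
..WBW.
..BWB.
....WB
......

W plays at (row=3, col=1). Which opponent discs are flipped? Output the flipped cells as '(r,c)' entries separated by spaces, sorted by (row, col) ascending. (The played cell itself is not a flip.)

Dir NW: first cell '.' (not opp) -> no flip
Dir N: first cell '.' (not opp) -> no flip
Dir NE: first cell 'W' (not opp) -> no flip
Dir W: first cell '.' (not opp) -> no flip
Dir E: opp run (3,2) capped by W -> flip
Dir SW: first cell '.' (not opp) -> no flip
Dir S: first cell '.' (not opp) -> no flip
Dir SE: first cell '.' (not opp) -> no flip

Answer: (3,2)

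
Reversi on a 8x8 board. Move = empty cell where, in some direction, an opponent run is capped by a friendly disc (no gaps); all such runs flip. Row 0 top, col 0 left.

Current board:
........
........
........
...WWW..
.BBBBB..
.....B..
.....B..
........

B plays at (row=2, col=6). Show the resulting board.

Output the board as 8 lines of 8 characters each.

Place B at (2,6); scan 8 dirs for brackets.
Dir NW: first cell '.' (not opp) -> no flip
Dir N: first cell '.' (not opp) -> no flip
Dir NE: first cell '.' (not opp) -> no flip
Dir W: first cell '.' (not opp) -> no flip
Dir E: first cell '.' (not opp) -> no flip
Dir SW: opp run (3,5) capped by B -> flip
Dir S: first cell '.' (not opp) -> no flip
Dir SE: first cell '.' (not opp) -> no flip
All flips: (3,5)

Answer: ........
........
......B.
...WWB..
.BBBBB..
.....B..
.....B..
........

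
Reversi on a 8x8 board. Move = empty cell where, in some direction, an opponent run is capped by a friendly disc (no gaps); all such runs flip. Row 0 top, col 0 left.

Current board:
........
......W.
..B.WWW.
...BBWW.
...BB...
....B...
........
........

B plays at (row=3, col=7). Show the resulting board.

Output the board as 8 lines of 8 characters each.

Answer: ........
......W.
..B.WWW.
...BBBBB
...BB...
....B...
........
........

Derivation:
Place B at (3,7); scan 8 dirs for brackets.
Dir NW: opp run (2,6), next='.' -> no flip
Dir N: first cell '.' (not opp) -> no flip
Dir NE: edge -> no flip
Dir W: opp run (3,6) (3,5) capped by B -> flip
Dir E: edge -> no flip
Dir SW: first cell '.' (not opp) -> no flip
Dir S: first cell '.' (not opp) -> no flip
Dir SE: edge -> no flip
All flips: (3,5) (3,6)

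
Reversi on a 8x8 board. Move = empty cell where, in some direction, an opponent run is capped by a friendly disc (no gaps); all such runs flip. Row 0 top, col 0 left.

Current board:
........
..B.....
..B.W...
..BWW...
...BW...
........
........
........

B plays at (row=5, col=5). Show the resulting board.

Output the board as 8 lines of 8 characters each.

Answer: ........
..B.....
..B.W...
..BBW...
...BB...
.....B..
........
........

Derivation:
Place B at (5,5); scan 8 dirs for brackets.
Dir NW: opp run (4,4) (3,3) capped by B -> flip
Dir N: first cell '.' (not opp) -> no flip
Dir NE: first cell '.' (not opp) -> no flip
Dir W: first cell '.' (not opp) -> no flip
Dir E: first cell '.' (not opp) -> no flip
Dir SW: first cell '.' (not opp) -> no flip
Dir S: first cell '.' (not opp) -> no flip
Dir SE: first cell '.' (not opp) -> no flip
All flips: (3,3) (4,4)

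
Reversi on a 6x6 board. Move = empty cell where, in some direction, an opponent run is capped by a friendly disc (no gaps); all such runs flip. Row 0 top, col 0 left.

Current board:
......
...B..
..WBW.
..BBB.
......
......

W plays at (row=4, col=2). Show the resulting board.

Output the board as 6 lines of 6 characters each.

Place W at (4,2); scan 8 dirs for brackets.
Dir NW: first cell '.' (not opp) -> no flip
Dir N: opp run (3,2) capped by W -> flip
Dir NE: opp run (3,3) capped by W -> flip
Dir W: first cell '.' (not opp) -> no flip
Dir E: first cell '.' (not opp) -> no flip
Dir SW: first cell '.' (not opp) -> no flip
Dir S: first cell '.' (not opp) -> no flip
Dir SE: first cell '.' (not opp) -> no flip
All flips: (3,2) (3,3)

Answer: ......
...B..
..WBW.
..WWB.
..W...
......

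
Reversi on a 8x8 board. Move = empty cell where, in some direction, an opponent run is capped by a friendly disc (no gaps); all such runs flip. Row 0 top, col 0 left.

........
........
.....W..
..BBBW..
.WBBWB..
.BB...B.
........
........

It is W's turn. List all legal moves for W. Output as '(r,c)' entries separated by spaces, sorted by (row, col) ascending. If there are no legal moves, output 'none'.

(2,1): no bracket -> illegal
(2,2): flips 1 -> legal
(2,3): flips 1 -> legal
(2,4): flips 1 -> legal
(3,1): flips 3 -> legal
(3,6): no bracket -> illegal
(4,0): no bracket -> illegal
(4,6): flips 1 -> legal
(4,7): no bracket -> illegal
(5,0): no bracket -> illegal
(5,3): no bracket -> illegal
(5,4): no bracket -> illegal
(5,5): flips 1 -> legal
(5,7): no bracket -> illegal
(6,0): no bracket -> illegal
(6,1): flips 4 -> legal
(6,2): no bracket -> illegal
(6,3): flips 1 -> legal
(6,5): no bracket -> illegal
(6,6): no bracket -> illegal
(6,7): no bracket -> illegal

Answer: (2,2) (2,3) (2,4) (3,1) (4,6) (5,5) (6,1) (6,3)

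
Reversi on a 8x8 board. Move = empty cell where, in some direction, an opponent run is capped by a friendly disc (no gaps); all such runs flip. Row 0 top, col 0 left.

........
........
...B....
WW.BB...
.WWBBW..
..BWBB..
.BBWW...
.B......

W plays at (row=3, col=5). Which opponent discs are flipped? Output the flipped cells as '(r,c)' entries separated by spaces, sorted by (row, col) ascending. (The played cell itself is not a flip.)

Dir NW: first cell '.' (not opp) -> no flip
Dir N: first cell '.' (not opp) -> no flip
Dir NE: first cell '.' (not opp) -> no flip
Dir W: opp run (3,4) (3,3), next='.' -> no flip
Dir E: first cell '.' (not opp) -> no flip
Dir SW: opp run (4,4) capped by W -> flip
Dir S: first cell 'W' (not opp) -> no flip
Dir SE: first cell '.' (not opp) -> no flip

Answer: (4,4)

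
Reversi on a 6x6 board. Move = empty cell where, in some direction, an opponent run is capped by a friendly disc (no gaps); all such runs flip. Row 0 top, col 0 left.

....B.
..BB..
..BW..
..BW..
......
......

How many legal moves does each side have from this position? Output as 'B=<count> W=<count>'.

-- B to move --
(1,4): flips 1 -> legal
(2,4): flips 1 -> legal
(3,4): flips 2 -> legal
(4,2): no bracket -> illegal
(4,3): flips 2 -> legal
(4,4): flips 1 -> legal
B mobility = 5
-- W to move --
(0,1): flips 1 -> legal
(0,2): no bracket -> illegal
(0,3): flips 1 -> legal
(0,5): no bracket -> illegal
(1,1): flips 1 -> legal
(1,4): no bracket -> illegal
(1,5): no bracket -> illegal
(2,1): flips 1 -> legal
(2,4): no bracket -> illegal
(3,1): flips 1 -> legal
(4,1): flips 1 -> legal
(4,2): no bracket -> illegal
(4,3): no bracket -> illegal
W mobility = 6

Answer: B=5 W=6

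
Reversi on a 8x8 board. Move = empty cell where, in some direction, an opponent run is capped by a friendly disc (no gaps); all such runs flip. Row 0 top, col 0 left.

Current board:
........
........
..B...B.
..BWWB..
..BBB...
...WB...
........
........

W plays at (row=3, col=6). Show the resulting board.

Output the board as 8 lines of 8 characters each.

Place W at (3,6); scan 8 dirs for brackets.
Dir NW: first cell '.' (not opp) -> no flip
Dir N: opp run (2,6), next='.' -> no flip
Dir NE: first cell '.' (not opp) -> no flip
Dir W: opp run (3,5) capped by W -> flip
Dir E: first cell '.' (not opp) -> no flip
Dir SW: first cell '.' (not opp) -> no flip
Dir S: first cell '.' (not opp) -> no flip
Dir SE: first cell '.' (not opp) -> no flip
All flips: (3,5)

Answer: ........
........
..B...B.
..BWWWW.
..BBB...
...WB...
........
........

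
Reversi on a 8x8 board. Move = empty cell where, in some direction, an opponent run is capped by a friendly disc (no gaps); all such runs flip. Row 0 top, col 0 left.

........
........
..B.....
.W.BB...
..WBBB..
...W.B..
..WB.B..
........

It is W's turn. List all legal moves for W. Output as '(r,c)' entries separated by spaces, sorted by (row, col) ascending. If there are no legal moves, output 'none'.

Answer: (1,3) (2,3) (2,4) (3,5) (4,6) (6,4) (7,3)

Derivation:
(1,1): no bracket -> illegal
(1,2): no bracket -> illegal
(1,3): flips 1 -> legal
(2,1): no bracket -> illegal
(2,3): flips 2 -> legal
(2,4): flips 1 -> legal
(2,5): no bracket -> illegal
(3,2): no bracket -> illegal
(3,5): flips 1 -> legal
(3,6): no bracket -> illegal
(4,6): flips 3 -> legal
(5,2): no bracket -> illegal
(5,4): no bracket -> illegal
(5,6): no bracket -> illegal
(6,4): flips 1 -> legal
(6,6): no bracket -> illegal
(7,2): no bracket -> illegal
(7,3): flips 1 -> legal
(7,4): no bracket -> illegal
(7,5): no bracket -> illegal
(7,6): no bracket -> illegal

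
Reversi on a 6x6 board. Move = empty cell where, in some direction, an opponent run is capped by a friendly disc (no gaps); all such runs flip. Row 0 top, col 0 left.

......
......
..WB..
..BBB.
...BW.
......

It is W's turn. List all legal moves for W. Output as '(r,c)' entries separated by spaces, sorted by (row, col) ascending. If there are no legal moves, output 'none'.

Answer: (2,4) (4,2)

Derivation:
(1,2): no bracket -> illegal
(1,3): no bracket -> illegal
(1,4): no bracket -> illegal
(2,1): no bracket -> illegal
(2,4): flips 2 -> legal
(2,5): no bracket -> illegal
(3,1): no bracket -> illegal
(3,5): no bracket -> illegal
(4,1): no bracket -> illegal
(4,2): flips 2 -> legal
(4,5): no bracket -> illegal
(5,2): no bracket -> illegal
(5,3): no bracket -> illegal
(5,4): no bracket -> illegal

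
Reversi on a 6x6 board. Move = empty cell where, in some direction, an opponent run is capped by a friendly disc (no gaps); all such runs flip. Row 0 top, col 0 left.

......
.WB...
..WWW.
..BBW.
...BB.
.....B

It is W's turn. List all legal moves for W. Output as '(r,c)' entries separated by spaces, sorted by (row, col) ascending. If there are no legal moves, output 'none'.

Answer: (0,1) (0,2) (1,3) (3,1) (4,1) (4,2) (5,2) (5,3) (5,4)

Derivation:
(0,1): flips 1 -> legal
(0,2): flips 1 -> legal
(0,3): no bracket -> illegal
(1,3): flips 1 -> legal
(2,1): no bracket -> illegal
(3,1): flips 2 -> legal
(3,5): no bracket -> illegal
(4,1): flips 1 -> legal
(4,2): flips 2 -> legal
(4,5): no bracket -> illegal
(5,2): flips 1 -> legal
(5,3): flips 2 -> legal
(5,4): flips 1 -> legal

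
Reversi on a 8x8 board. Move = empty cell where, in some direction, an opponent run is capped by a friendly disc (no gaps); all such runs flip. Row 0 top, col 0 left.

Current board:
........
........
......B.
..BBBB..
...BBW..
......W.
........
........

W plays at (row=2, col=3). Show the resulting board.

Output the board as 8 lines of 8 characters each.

Place W at (2,3); scan 8 dirs for brackets.
Dir NW: first cell '.' (not opp) -> no flip
Dir N: first cell '.' (not opp) -> no flip
Dir NE: first cell '.' (not opp) -> no flip
Dir W: first cell '.' (not opp) -> no flip
Dir E: first cell '.' (not opp) -> no flip
Dir SW: opp run (3,2), next='.' -> no flip
Dir S: opp run (3,3) (4,3), next='.' -> no flip
Dir SE: opp run (3,4) capped by W -> flip
All flips: (3,4)

Answer: ........
........
...W..B.
..BBWB..
...BBW..
......W.
........
........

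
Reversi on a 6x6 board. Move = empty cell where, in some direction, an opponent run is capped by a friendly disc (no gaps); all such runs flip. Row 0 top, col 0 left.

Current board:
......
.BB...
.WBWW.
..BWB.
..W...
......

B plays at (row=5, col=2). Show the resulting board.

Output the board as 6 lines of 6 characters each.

Answer: ......
.BB...
.WBWW.
..BWB.
..B...
..B...

Derivation:
Place B at (5,2); scan 8 dirs for brackets.
Dir NW: first cell '.' (not opp) -> no flip
Dir N: opp run (4,2) capped by B -> flip
Dir NE: first cell '.' (not opp) -> no flip
Dir W: first cell '.' (not opp) -> no flip
Dir E: first cell '.' (not opp) -> no flip
Dir SW: edge -> no flip
Dir S: edge -> no flip
Dir SE: edge -> no flip
All flips: (4,2)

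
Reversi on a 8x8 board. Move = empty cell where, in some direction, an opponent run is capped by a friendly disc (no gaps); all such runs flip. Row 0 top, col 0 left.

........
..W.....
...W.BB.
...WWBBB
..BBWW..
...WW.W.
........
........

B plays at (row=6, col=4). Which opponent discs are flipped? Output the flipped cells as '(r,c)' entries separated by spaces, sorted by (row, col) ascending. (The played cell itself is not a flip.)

Answer: (5,3)

Derivation:
Dir NW: opp run (5,3) capped by B -> flip
Dir N: opp run (5,4) (4,4) (3,4), next='.' -> no flip
Dir NE: first cell '.' (not opp) -> no flip
Dir W: first cell '.' (not opp) -> no flip
Dir E: first cell '.' (not opp) -> no flip
Dir SW: first cell '.' (not opp) -> no flip
Dir S: first cell '.' (not opp) -> no flip
Dir SE: first cell '.' (not opp) -> no flip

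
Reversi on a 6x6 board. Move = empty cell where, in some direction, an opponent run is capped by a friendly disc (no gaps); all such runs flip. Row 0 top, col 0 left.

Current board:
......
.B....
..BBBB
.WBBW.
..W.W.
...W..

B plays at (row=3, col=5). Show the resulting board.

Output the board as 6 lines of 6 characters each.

Place B at (3,5); scan 8 dirs for brackets.
Dir NW: first cell 'B' (not opp) -> no flip
Dir N: first cell 'B' (not opp) -> no flip
Dir NE: edge -> no flip
Dir W: opp run (3,4) capped by B -> flip
Dir E: edge -> no flip
Dir SW: opp run (4,4) (5,3), next=edge -> no flip
Dir S: first cell '.' (not opp) -> no flip
Dir SE: edge -> no flip
All flips: (3,4)

Answer: ......
.B....
..BBBB
.WBBBB
..W.W.
...W..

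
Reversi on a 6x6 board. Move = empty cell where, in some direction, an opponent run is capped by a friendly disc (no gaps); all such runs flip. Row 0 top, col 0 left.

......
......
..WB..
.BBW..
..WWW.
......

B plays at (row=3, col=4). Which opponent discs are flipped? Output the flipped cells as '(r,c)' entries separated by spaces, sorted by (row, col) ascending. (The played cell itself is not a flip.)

Answer: (3,3)

Derivation:
Dir NW: first cell 'B' (not opp) -> no flip
Dir N: first cell '.' (not opp) -> no flip
Dir NE: first cell '.' (not opp) -> no flip
Dir W: opp run (3,3) capped by B -> flip
Dir E: first cell '.' (not opp) -> no flip
Dir SW: opp run (4,3), next='.' -> no flip
Dir S: opp run (4,4), next='.' -> no flip
Dir SE: first cell '.' (not opp) -> no flip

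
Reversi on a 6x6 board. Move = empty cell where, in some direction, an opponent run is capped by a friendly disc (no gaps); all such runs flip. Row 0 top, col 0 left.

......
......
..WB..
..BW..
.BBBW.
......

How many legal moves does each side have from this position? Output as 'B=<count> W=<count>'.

-- B to move --
(1,1): no bracket -> illegal
(1,2): flips 1 -> legal
(1,3): no bracket -> illegal
(2,1): flips 1 -> legal
(2,4): flips 1 -> legal
(3,1): no bracket -> illegal
(3,4): flips 1 -> legal
(3,5): no bracket -> illegal
(4,5): flips 1 -> legal
(5,3): no bracket -> illegal
(5,4): no bracket -> illegal
(5,5): no bracket -> illegal
B mobility = 5
-- W to move --
(1,2): no bracket -> illegal
(1,3): flips 1 -> legal
(1,4): no bracket -> illegal
(2,1): no bracket -> illegal
(2,4): flips 1 -> legal
(3,0): no bracket -> illegal
(3,1): flips 1 -> legal
(3,4): no bracket -> illegal
(4,0): flips 3 -> legal
(5,0): no bracket -> illegal
(5,1): flips 1 -> legal
(5,2): flips 2 -> legal
(5,3): flips 1 -> legal
(5,4): no bracket -> illegal
W mobility = 7

Answer: B=5 W=7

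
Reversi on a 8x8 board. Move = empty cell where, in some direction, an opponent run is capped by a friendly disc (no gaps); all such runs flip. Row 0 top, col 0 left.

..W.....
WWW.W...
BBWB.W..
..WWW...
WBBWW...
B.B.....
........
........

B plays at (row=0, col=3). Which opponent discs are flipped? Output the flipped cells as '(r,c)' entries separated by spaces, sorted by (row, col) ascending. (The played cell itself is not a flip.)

Answer: (1,2)

Derivation:
Dir NW: edge -> no flip
Dir N: edge -> no flip
Dir NE: edge -> no flip
Dir W: opp run (0,2), next='.' -> no flip
Dir E: first cell '.' (not opp) -> no flip
Dir SW: opp run (1,2) capped by B -> flip
Dir S: first cell '.' (not opp) -> no flip
Dir SE: opp run (1,4) (2,5), next='.' -> no flip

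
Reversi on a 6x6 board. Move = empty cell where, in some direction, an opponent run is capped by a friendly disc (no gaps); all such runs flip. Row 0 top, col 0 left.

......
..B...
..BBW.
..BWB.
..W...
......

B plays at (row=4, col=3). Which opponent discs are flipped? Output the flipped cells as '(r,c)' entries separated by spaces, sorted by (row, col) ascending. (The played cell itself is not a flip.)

Dir NW: first cell 'B' (not opp) -> no flip
Dir N: opp run (3,3) capped by B -> flip
Dir NE: first cell 'B' (not opp) -> no flip
Dir W: opp run (4,2), next='.' -> no flip
Dir E: first cell '.' (not opp) -> no flip
Dir SW: first cell '.' (not opp) -> no flip
Dir S: first cell '.' (not opp) -> no flip
Dir SE: first cell '.' (not opp) -> no flip

Answer: (3,3)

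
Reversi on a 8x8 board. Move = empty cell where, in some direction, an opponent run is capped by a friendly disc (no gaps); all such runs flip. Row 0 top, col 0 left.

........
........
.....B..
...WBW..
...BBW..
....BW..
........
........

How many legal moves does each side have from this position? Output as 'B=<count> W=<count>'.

Answer: B=9 W=5

Derivation:
-- B to move --
(2,2): flips 1 -> legal
(2,3): flips 1 -> legal
(2,4): no bracket -> illegal
(2,6): flips 1 -> legal
(3,2): flips 1 -> legal
(3,6): flips 2 -> legal
(4,2): no bracket -> illegal
(4,6): flips 1 -> legal
(5,6): flips 2 -> legal
(6,4): no bracket -> illegal
(6,5): flips 3 -> legal
(6,6): flips 1 -> legal
B mobility = 9
-- W to move --
(1,4): no bracket -> illegal
(1,5): flips 1 -> legal
(1,6): no bracket -> illegal
(2,3): flips 1 -> legal
(2,4): no bracket -> illegal
(2,6): no bracket -> illegal
(3,2): no bracket -> illegal
(3,6): no bracket -> illegal
(4,2): flips 2 -> legal
(5,2): no bracket -> illegal
(5,3): flips 3 -> legal
(6,3): flips 1 -> legal
(6,4): no bracket -> illegal
(6,5): no bracket -> illegal
W mobility = 5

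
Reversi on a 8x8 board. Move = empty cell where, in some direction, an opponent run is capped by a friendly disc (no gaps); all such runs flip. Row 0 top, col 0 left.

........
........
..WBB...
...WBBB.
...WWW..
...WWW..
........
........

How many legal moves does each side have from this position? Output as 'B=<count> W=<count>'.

Answer: B=9 W=8

Derivation:
-- B to move --
(1,1): no bracket -> illegal
(1,2): no bracket -> illegal
(1,3): no bracket -> illegal
(2,1): flips 1 -> legal
(3,1): no bracket -> illegal
(3,2): flips 1 -> legal
(4,2): flips 1 -> legal
(4,6): no bracket -> illegal
(5,2): flips 1 -> legal
(5,6): flips 1 -> legal
(6,2): flips 2 -> legal
(6,3): flips 5 -> legal
(6,4): flips 2 -> legal
(6,5): flips 2 -> legal
(6,6): no bracket -> illegal
B mobility = 9
-- W to move --
(1,2): flips 2 -> legal
(1,3): flips 1 -> legal
(1,4): flips 2 -> legal
(1,5): flips 1 -> legal
(2,5): flips 4 -> legal
(2,6): flips 1 -> legal
(2,7): flips 1 -> legal
(3,2): no bracket -> illegal
(3,7): flips 3 -> legal
(4,6): no bracket -> illegal
(4,7): no bracket -> illegal
W mobility = 8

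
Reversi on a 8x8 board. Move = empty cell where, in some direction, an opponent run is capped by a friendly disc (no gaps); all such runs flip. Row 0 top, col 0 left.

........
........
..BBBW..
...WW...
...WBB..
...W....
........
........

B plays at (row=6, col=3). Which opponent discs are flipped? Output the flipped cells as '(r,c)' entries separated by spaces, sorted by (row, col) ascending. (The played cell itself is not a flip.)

Answer: (3,3) (4,3) (5,3)

Derivation:
Dir NW: first cell '.' (not opp) -> no flip
Dir N: opp run (5,3) (4,3) (3,3) capped by B -> flip
Dir NE: first cell '.' (not opp) -> no flip
Dir W: first cell '.' (not opp) -> no flip
Dir E: first cell '.' (not opp) -> no flip
Dir SW: first cell '.' (not opp) -> no flip
Dir S: first cell '.' (not opp) -> no flip
Dir SE: first cell '.' (not opp) -> no flip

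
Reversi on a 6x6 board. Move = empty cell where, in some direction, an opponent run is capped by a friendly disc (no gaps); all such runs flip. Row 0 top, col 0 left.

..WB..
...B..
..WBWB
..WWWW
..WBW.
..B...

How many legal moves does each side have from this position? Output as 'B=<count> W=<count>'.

-- B to move --
(0,1): flips 1 -> legal
(1,1): no bracket -> illegal
(1,2): flips 3 -> legal
(1,4): no bracket -> illegal
(1,5): no bracket -> illegal
(2,1): flips 2 -> legal
(3,1): flips 1 -> legal
(4,1): flips 2 -> legal
(4,5): flips 3 -> legal
(5,1): no bracket -> illegal
(5,3): no bracket -> illegal
(5,4): no bracket -> illegal
(5,5): no bracket -> illegal
B mobility = 6
-- W to move --
(0,4): flips 2 -> legal
(1,2): flips 1 -> legal
(1,4): flips 1 -> legal
(1,5): flips 1 -> legal
(4,1): no bracket -> illegal
(5,1): no bracket -> illegal
(5,3): flips 1 -> legal
(5,4): flips 1 -> legal
W mobility = 6

Answer: B=6 W=6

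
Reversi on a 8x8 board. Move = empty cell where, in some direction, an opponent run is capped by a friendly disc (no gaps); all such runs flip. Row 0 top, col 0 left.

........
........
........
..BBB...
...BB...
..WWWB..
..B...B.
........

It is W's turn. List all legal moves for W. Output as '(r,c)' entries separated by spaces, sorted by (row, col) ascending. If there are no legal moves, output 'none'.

(2,1): flips 2 -> legal
(2,2): no bracket -> illegal
(2,3): flips 2 -> legal
(2,4): flips 2 -> legal
(2,5): flips 2 -> legal
(3,1): no bracket -> illegal
(3,5): flips 1 -> legal
(4,1): no bracket -> illegal
(4,2): no bracket -> illegal
(4,5): no bracket -> illegal
(4,6): no bracket -> illegal
(5,1): no bracket -> illegal
(5,6): flips 1 -> legal
(5,7): no bracket -> illegal
(6,1): no bracket -> illegal
(6,3): no bracket -> illegal
(6,4): no bracket -> illegal
(6,5): no bracket -> illegal
(6,7): no bracket -> illegal
(7,1): flips 1 -> legal
(7,2): flips 1 -> legal
(7,3): no bracket -> illegal
(7,5): no bracket -> illegal
(7,6): no bracket -> illegal
(7,7): no bracket -> illegal

Answer: (2,1) (2,3) (2,4) (2,5) (3,5) (5,6) (7,1) (7,2)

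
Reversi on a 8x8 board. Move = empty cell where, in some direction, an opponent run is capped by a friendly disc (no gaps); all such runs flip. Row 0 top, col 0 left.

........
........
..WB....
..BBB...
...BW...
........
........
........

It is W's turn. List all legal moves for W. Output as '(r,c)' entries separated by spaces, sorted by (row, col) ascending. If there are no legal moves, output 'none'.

(1,2): no bracket -> illegal
(1,3): no bracket -> illegal
(1,4): no bracket -> illegal
(2,1): no bracket -> illegal
(2,4): flips 2 -> legal
(2,5): no bracket -> illegal
(3,1): no bracket -> illegal
(3,5): no bracket -> illegal
(4,1): no bracket -> illegal
(4,2): flips 2 -> legal
(4,5): no bracket -> illegal
(5,2): no bracket -> illegal
(5,3): no bracket -> illegal
(5,4): no bracket -> illegal

Answer: (2,4) (4,2)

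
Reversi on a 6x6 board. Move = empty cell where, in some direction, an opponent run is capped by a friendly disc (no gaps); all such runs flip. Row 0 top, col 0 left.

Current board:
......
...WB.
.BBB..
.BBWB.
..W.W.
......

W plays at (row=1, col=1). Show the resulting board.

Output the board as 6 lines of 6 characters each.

Answer: ......
.W.WB.
.BWB..
.BBWB.
..W.W.
......

Derivation:
Place W at (1,1); scan 8 dirs for brackets.
Dir NW: first cell '.' (not opp) -> no flip
Dir N: first cell '.' (not opp) -> no flip
Dir NE: first cell '.' (not opp) -> no flip
Dir W: first cell '.' (not opp) -> no flip
Dir E: first cell '.' (not opp) -> no flip
Dir SW: first cell '.' (not opp) -> no flip
Dir S: opp run (2,1) (3,1), next='.' -> no flip
Dir SE: opp run (2,2) capped by W -> flip
All flips: (2,2)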